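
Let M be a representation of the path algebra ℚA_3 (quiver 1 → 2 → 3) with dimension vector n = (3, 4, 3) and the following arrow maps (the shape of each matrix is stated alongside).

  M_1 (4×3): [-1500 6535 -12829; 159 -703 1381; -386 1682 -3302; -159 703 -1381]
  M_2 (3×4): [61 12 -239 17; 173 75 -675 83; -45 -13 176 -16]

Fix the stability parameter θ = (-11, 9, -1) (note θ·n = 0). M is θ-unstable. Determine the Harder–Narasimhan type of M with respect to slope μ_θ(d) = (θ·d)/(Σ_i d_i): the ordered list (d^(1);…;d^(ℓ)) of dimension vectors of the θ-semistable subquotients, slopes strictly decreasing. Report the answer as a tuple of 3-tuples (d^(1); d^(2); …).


Barcode: M ≅ I[1,1], I[1,3]^2, I[2,2], I[2,3]. HN layers by μ_θ (3 steps, strictly decreasing):
  μ^(1)=9; μ^(2)=4; μ^(3)=-11

((0, 1, 0); (0, 3, 3); (3, 0, 0))


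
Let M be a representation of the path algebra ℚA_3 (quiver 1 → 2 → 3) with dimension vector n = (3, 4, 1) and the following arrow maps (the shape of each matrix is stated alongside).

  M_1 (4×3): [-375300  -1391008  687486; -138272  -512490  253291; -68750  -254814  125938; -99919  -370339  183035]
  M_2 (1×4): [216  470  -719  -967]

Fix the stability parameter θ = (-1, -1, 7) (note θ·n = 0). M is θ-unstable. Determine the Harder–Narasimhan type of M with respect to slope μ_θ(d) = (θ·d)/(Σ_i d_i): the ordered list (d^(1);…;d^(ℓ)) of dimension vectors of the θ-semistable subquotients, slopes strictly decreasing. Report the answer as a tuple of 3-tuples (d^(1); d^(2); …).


Via rank(M_{q-1}∘⋯∘M_p): M ≅ I[1,1], I[1,2], I[1,3], I[2,2]^2.
μ_θ-semistable layers: μ^(1)=7; μ^(2)=-1

((0, 0, 1); (3, 4, 0))


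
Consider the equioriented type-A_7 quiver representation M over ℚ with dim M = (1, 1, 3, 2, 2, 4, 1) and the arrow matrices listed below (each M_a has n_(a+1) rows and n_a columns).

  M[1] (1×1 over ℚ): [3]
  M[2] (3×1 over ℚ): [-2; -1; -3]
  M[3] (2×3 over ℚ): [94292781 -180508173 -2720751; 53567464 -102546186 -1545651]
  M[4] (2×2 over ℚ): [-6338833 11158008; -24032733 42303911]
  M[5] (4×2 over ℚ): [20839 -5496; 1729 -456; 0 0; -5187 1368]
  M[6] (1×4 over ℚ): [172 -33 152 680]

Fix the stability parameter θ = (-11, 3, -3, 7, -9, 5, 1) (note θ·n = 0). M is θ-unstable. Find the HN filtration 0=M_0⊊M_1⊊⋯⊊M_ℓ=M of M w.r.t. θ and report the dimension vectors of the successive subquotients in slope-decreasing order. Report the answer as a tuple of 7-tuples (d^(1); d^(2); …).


Interval decomposition of M: I[1,5], I[3,3], I[3,7], I[6,6]^3.
HN type (ℓ=6): μ^(1)=5; μ^(2)=3; μ^(3)=-1/2; μ^(4)=-1; μ^(5)=-3; μ^(6)=-11

((0, 0, 0, 0, 0, 3, 0); (0, 0, 0, 0, 0, 1, 1); (0, 1, 1, 1, 1, 0, 0); (0, 0, 0, 1, 1, 0, 0); (0, 0, 2, 0, 0, 0, 0); (1, 0, 0, 0, 0, 0, 0))


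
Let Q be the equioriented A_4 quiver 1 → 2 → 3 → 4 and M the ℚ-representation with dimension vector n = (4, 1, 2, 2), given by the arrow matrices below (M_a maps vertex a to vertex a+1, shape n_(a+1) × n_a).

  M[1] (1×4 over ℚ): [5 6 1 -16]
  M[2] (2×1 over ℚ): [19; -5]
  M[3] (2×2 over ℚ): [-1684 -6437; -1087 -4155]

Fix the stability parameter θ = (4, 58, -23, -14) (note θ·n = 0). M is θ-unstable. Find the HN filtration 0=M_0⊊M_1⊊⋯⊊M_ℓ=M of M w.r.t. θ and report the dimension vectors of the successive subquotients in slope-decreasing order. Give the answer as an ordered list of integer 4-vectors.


Interval decomposition of M: I[1,1]^3, I[1,4], I[3,4].
HN type (ℓ=4): μ^(1)=7; μ^(2)=4; μ^(3)=-14; μ^(4)=-23

((0, 1, 1, 1); (4, 0, 0, 0); (0, 0, 0, 1); (0, 0, 1, 0))


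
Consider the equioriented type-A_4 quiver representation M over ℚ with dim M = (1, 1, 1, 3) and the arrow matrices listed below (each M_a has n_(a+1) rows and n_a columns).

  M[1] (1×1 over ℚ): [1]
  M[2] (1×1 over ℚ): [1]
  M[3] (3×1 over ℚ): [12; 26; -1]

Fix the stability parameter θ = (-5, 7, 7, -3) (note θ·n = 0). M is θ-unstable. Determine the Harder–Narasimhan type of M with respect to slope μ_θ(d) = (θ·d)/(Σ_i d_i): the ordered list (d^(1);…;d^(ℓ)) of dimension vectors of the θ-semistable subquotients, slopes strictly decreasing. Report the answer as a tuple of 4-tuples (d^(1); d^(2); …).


Interval decomposition of M: I[1,4], I[4,4]^2.
HN type (ℓ=3): μ^(1)=11/3; μ^(2)=-3; μ^(3)=-5

((0, 1, 1, 1); (0, 0, 0, 2); (1, 0, 0, 0))


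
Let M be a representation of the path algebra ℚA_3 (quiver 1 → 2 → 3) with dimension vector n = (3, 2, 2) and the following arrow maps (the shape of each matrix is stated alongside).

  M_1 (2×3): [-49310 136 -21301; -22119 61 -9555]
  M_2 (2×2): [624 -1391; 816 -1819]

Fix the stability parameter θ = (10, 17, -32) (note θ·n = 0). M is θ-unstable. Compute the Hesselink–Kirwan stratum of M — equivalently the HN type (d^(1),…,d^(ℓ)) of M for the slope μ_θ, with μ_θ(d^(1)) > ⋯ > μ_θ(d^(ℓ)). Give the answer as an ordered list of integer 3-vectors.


Via rank(M_{q-1}∘⋯∘M_p): M ≅ I[1,1], I[1,2], I[1,3], I[3,3].
μ_θ-semistable layers: μ^(1)=17; μ^(2)=10; μ^(3)=-5/3; μ^(4)=-32

((0, 1, 0); (2, 0, 0); (1, 1, 1); (0, 0, 1))


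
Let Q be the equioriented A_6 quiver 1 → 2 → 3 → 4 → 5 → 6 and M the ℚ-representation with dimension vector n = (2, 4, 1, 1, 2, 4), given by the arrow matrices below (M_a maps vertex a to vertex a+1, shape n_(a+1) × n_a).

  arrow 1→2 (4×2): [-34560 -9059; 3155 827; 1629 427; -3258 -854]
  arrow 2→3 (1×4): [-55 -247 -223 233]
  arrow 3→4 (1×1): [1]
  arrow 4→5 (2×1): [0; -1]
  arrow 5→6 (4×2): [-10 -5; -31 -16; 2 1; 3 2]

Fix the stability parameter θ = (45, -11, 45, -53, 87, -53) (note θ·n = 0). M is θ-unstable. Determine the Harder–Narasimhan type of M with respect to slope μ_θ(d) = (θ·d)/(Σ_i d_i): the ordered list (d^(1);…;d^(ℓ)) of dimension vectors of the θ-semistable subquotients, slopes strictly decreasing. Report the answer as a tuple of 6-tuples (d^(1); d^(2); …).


Barcode: M ≅ I[1,2], I[1,6], I[2,2]^2, I[5,6], I[6,6]^2. HN layers by μ_θ (4 steps, strictly decreasing):
  μ^(1)=17; μ^(2)=13/2; μ^(3)=-11; μ^(4)=-53

((1, 1, 0, 0, 2, 2); (1, 1, 1, 1, 0, 0); (0, 2, 0, 0, 0, 0); (0, 0, 0, 0, 0, 2))


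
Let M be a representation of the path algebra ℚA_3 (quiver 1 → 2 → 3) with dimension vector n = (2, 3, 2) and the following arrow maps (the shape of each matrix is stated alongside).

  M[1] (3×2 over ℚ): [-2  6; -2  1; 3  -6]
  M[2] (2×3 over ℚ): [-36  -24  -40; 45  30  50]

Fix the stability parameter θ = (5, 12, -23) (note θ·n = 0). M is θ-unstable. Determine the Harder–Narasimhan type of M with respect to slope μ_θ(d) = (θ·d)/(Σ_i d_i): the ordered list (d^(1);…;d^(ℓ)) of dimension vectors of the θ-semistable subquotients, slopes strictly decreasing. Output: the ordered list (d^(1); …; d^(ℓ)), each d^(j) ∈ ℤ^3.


Interval decomposition of M: I[1,2]^2, I[2,3], I[3,3].
HN type (ℓ=4): μ^(1)=12; μ^(2)=5; μ^(3)=-11/2; μ^(4)=-23

((0, 2, 0); (2, 0, 0); (0, 1, 1); (0, 0, 1))


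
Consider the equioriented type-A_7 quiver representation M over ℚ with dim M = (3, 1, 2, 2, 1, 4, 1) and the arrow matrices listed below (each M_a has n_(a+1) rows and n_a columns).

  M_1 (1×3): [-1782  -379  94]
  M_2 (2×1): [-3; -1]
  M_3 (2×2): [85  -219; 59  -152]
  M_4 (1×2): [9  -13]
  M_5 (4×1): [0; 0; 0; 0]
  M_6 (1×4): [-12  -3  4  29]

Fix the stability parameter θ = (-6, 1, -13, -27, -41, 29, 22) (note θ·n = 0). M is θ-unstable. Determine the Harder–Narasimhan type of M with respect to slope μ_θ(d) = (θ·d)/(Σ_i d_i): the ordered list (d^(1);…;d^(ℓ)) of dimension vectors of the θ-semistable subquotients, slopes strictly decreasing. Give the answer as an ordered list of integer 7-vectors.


Barcode: M ≅ I[1,1]^2, I[1,5], I[3,4], I[6,6]^3, I[6,7]. HN layers by μ_θ (5 steps, strictly decreasing):
  μ^(1)=29; μ^(2)=51/2; μ^(3)=-6; μ^(4)=-86/5; μ^(5)=-20

((0, 0, 0, 0, 0, 3, 0); (0, 0, 0, 0, 0, 1, 1); (2, 0, 0, 0, 0, 0, 0); (1, 1, 1, 1, 1, 0, 0); (0, 0, 1, 1, 0, 0, 0))


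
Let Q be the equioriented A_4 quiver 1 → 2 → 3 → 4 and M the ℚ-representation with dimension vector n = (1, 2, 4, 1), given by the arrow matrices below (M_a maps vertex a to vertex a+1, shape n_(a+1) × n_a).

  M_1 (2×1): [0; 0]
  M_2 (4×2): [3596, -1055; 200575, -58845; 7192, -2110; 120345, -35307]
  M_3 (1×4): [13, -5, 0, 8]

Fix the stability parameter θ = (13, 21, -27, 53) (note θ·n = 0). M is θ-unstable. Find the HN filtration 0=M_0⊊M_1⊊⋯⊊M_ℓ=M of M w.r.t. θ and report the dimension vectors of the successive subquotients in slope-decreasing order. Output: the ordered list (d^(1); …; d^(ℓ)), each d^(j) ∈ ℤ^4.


Interval decomposition of M: I[1,1], I[2,3], I[2,4], I[3,3]^2.
HN type (ℓ=4): μ^(1)=53; μ^(2)=13; μ^(3)=-3; μ^(4)=-27

((0, 0, 0, 1); (1, 0, 0, 0); (0, 2, 2, 0); (0, 0, 2, 0))


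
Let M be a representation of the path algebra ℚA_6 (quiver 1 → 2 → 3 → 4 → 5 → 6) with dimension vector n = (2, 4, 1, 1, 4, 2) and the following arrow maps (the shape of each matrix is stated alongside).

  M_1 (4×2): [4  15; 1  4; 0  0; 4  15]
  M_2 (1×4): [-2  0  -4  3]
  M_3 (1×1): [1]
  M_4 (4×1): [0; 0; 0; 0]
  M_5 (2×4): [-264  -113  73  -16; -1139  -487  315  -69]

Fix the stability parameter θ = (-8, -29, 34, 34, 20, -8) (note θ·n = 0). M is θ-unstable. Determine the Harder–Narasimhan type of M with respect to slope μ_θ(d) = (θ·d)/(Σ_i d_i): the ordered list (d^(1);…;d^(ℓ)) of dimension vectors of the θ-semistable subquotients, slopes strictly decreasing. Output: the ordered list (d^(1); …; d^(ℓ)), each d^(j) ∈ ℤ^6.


Via rank(M_{q-1}∘⋯∘M_p): M ≅ I[1,2], I[1,4], I[2,2]^2, I[5,5]^2, I[5,6]^2.
μ_θ-semistable layers: μ^(1)=34; μ^(2)=20; μ^(3)=6; μ^(4)=-37/2; μ^(5)=-29

((0, 0, 1, 1, 0, 0); (0, 0, 0, 0, 2, 0); (0, 0, 0, 0, 2, 2); (2, 2, 0, 0, 0, 0); (0, 2, 0, 0, 0, 0))


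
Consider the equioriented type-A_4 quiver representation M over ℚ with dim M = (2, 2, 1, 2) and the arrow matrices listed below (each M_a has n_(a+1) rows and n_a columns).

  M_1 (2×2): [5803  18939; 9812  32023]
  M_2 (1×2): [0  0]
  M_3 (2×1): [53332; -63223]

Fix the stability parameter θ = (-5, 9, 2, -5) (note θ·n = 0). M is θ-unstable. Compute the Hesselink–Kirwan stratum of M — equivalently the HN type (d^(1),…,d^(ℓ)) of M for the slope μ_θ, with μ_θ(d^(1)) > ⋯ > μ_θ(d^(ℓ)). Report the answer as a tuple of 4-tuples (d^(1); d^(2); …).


Barcode: M ≅ I[1,2]^2, I[3,4], I[4,4]. HN layers by μ_θ (3 steps, strictly decreasing):
  μ^(1)=9; μ^(2)=-3/2; μ^(3)=-5

((0, 2, 0, 0); (0, 0, 1, 1); (2, 0, 0, 1))


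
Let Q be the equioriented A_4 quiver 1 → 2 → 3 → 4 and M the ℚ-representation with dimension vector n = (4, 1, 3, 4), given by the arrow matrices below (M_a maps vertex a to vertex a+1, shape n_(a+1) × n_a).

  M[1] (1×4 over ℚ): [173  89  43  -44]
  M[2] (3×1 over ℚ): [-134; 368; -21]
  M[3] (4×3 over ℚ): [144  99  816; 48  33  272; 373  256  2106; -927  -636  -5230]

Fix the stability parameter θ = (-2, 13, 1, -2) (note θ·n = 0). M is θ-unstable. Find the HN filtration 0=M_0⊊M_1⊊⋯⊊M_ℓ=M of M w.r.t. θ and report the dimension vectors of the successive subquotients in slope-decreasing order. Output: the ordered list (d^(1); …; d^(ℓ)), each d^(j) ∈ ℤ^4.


Via rank(M_{q-1}∘⋯∘M_p): M ≅ I[1,1]^3, I[1,3], I[3,4]^2, I[4,4]^2.
μ_θ-semistable layers: μ^(1)=7; μ^(2)=-1/2; μ^(3)=-2

((0, 1, 1, 0); (0, 0, 2, 2); (4, 0, 0, 2))


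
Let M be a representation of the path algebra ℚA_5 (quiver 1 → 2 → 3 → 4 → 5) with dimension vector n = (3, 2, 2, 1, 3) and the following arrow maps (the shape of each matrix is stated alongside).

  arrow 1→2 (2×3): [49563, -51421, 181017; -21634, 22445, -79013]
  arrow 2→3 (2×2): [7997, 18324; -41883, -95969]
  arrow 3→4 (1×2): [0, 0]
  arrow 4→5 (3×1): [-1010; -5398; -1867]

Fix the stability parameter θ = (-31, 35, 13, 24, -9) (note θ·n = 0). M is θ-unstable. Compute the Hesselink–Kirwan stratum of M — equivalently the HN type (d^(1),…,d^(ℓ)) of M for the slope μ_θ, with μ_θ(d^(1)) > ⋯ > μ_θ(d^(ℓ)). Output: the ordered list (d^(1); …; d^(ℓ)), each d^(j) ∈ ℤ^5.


Barcode: M ≅ I[1,1], I[1,3]^2, I[4,5], I[5,5]^2. HN layers by μ_θ (4 steps, strictly decreasing):
  μ^(1)=24; μ^(2)=15/2; μ^(3)=-9; μ^(4)=-31

((0, 2, 2, 0, 0); (0, 0, 0, 1, 1); (0, 0, 0, 0, 2); (3, 0, 0, 0, 0))


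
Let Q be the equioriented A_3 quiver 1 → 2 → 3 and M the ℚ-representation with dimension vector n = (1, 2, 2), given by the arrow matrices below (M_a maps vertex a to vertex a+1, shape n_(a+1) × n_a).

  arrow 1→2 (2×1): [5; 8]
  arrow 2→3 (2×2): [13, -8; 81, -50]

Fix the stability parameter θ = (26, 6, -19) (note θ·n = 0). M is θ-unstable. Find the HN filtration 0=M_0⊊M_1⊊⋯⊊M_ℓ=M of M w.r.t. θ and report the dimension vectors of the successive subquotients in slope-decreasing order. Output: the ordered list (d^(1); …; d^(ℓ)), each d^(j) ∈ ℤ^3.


Barcode: M ≅ I[1,3], I[2,3]. HN layers by μ_θ (2 steps, strictly decreasing):
  μ^(1)=13/3; μ^(2)=-13/2

((1, 1, 1); (0, 1, 1))


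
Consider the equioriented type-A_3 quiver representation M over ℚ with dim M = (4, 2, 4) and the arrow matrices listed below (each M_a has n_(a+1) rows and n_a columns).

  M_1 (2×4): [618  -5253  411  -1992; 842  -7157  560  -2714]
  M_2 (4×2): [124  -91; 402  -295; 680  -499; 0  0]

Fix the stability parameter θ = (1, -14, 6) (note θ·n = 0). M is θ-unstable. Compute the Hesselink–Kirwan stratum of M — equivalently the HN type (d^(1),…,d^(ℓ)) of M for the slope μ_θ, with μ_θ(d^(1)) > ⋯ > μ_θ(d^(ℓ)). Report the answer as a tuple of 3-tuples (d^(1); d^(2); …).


Interval decomposition of M: I[1,1]^2, I[1,3]^2, I[3,3]^2.
HN type (ℓ=3): μ^(1)=6; μ^(2)=1; μ^(3)=-13/2

((0, 0, 4); (2, 0, 0); (2, 2, 0))


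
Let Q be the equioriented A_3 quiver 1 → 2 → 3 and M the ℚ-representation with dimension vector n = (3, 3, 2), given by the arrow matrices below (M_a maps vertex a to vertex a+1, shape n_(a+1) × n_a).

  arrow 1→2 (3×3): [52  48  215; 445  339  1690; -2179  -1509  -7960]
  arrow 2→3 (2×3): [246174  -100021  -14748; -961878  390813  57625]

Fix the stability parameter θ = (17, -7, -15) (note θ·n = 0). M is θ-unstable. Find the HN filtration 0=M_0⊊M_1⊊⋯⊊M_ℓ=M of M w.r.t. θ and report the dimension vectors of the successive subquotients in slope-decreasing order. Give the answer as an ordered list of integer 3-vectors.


Via rank(M_{q-1}∘⋯∘M_p): M ≅ I[1,1], I[1,2], I[1,3], I[2,3].
μ_θ-semistable layers: μ^(1)=17; μ^(2)=5; μ^(3)=-5/3; μ^(4)=-11

((1, 0, 0); (1, 1, 0); (1, 1, 1); (0, 1, 1))


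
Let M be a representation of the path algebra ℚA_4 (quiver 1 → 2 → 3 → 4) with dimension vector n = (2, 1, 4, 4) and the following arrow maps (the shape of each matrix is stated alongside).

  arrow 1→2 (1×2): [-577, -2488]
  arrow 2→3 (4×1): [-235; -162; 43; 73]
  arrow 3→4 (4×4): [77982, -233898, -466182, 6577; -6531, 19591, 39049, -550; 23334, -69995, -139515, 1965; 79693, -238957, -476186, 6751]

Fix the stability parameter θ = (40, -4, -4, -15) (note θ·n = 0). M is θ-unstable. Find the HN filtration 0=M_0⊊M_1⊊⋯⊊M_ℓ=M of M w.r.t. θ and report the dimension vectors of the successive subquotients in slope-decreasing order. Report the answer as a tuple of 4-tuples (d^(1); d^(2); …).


Interval decomposition of M: I[1,1], I[1,4], I[3,4]^3.
HN type (ℓ=3): μ^(1)=40; μ^(2)=17/4; μ^(3)=-19/2

((1, 0, 0, 0); (1, 1, 1, 1); (0, 0, 3, 3))


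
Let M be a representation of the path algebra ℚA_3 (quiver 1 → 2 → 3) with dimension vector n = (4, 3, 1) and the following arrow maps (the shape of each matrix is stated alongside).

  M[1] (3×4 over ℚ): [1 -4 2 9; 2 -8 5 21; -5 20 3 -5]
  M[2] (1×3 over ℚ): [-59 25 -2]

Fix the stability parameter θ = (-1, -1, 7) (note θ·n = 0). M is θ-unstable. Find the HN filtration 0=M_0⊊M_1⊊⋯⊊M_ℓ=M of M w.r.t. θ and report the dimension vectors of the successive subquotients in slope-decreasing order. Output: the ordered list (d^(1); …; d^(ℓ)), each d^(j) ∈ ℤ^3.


Interval decomposition of M: I[1,1], I[1,2]^2, I[1,3].
HN type (ℓ=2): μ^(1)=7; μ^(2)=-1

((0, 0, 1); (4, 3, 0))


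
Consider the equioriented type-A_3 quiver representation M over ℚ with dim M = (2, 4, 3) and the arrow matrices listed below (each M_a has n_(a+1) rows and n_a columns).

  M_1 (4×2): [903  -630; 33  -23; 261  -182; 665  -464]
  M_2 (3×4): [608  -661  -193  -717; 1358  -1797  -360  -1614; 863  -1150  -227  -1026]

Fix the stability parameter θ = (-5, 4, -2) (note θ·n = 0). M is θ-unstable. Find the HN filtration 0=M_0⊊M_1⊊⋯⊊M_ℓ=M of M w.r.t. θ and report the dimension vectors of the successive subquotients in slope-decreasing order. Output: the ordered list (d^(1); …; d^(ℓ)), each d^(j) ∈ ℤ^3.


Via rank(M_{q-1}∘⋯∘M_p): M ≅ I[1,2], I[1,3], I[2,3]^2.
μ_θ-semistable layers: μ^(1)=4; μ^(2)=1; μ^(3)=-5

((0, 1, 0); (0, 3, 3); (2, 0, 0))


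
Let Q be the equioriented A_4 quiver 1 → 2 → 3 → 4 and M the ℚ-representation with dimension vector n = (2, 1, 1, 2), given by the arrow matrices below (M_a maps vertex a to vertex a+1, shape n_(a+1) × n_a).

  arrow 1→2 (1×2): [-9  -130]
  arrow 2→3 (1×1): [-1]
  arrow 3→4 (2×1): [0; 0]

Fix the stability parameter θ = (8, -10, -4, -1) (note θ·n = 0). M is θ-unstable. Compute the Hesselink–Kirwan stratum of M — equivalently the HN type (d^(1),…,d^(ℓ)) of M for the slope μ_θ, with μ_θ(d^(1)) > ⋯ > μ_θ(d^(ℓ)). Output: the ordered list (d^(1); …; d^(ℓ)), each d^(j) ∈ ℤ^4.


Interval decomposition of M: I[1,1], I[1,3], I[4,4]^2.
HN type (ℓ=3): μ^(1)=8; μ^(2)=-1; μ^(3)=-2

((1, 0, 0, 0); (0, 0, 0, 2); (1, 1, 1, 0))


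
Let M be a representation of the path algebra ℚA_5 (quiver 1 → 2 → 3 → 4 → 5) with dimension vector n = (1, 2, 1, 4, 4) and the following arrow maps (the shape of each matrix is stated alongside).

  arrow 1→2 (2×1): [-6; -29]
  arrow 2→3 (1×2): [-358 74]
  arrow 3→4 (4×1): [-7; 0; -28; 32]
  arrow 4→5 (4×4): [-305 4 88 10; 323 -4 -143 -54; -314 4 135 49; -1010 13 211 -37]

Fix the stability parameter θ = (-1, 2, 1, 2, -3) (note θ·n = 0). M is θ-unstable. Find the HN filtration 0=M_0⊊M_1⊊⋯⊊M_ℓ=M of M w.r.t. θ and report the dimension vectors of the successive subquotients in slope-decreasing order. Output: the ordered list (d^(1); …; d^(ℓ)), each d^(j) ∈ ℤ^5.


Interval decomposition of M: I[1,5], I[2,2], I[4,5]^3.
HN type (ℓ=4): μ^(1)=2; μ^(2)=1/2; μ^(3)=-1/2; μ^(4)=-1

((0, 1, 0, 0, 0); (0, 1, 1, 1, 1); (0, 0, 0, 3, 3); (1, 0, 0, 0, 0))


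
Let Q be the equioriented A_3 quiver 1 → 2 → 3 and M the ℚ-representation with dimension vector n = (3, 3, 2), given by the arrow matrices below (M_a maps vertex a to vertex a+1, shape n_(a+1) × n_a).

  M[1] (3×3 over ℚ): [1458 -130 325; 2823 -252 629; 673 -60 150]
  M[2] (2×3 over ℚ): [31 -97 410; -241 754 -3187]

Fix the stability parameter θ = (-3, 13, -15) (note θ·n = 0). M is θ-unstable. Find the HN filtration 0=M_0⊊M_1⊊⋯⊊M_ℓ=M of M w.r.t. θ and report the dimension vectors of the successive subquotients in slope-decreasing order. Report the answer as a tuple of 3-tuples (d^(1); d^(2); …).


Via rank(M_{q-1}∘⋯∘M_p): M ≅ I[1,2], I[1,3]^2.
μ_θ-semistable layers: μ^(1)=13; μ^(2)=-1; μ^(3)=-3

((0, 1, 0); (0, 2, 2); (3, 0, 0))


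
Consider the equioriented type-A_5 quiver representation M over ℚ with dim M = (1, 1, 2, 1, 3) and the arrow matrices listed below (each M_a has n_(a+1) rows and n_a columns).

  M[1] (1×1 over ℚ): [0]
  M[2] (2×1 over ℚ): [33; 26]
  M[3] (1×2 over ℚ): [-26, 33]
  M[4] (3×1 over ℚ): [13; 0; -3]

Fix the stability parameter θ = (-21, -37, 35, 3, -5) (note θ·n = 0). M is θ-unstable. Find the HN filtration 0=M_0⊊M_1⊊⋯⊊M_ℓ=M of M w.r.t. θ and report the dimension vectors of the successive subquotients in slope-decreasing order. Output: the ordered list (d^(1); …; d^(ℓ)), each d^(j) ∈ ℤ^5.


Interval decomposition of M: I[1,1], I[2,3], I[3,5], I[5,5]^2.
HN type (ℓ=5): μ^(1)=35; μ^(2)=11; μ^(3)=-5; μ^(4)=-21; μ^(5)=-37

((0, 0, 1, 0, 0); (0, 0, 1, 1, 1); (0, 0, 0, 0, 2); (1, 0, 0, 0, 0); (0, 1, 0, 0, 0))


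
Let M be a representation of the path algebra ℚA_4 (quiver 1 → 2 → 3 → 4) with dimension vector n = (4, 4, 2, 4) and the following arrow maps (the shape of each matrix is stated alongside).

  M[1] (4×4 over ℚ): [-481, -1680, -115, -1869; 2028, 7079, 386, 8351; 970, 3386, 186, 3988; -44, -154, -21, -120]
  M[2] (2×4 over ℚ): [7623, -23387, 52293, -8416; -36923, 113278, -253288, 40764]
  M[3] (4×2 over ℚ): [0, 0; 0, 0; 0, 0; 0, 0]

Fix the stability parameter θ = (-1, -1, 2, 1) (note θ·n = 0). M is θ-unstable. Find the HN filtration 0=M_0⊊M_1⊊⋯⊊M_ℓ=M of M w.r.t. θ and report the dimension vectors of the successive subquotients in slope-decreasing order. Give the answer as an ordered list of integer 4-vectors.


Interval decomposition of M: I[1,1], I[1,2], I[1,3]^2, I[2,2], I[4,4]^4.
HN type (ℓ=3): μ^(1)=2; μ^(2)=1; μ^(3)=-1

((0, 0, 2, 0); (0, 0, 0, 4); (4, 4, 0, 0))


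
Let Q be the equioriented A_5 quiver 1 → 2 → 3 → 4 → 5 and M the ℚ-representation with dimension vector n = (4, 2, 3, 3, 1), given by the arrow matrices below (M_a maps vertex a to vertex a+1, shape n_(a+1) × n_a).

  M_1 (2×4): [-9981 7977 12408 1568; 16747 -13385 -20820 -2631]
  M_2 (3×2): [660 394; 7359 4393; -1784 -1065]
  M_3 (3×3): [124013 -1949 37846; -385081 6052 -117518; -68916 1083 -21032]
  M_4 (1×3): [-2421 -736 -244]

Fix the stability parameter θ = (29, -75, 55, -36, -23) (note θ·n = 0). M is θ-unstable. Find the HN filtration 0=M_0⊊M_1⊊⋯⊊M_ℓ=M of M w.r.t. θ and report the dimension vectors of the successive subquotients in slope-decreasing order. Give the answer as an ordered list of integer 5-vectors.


Barcode: M ≅ I[1,1]^2, I[1,3], I[1,5], I[3,4], I[4,4]. HN layers by μ_θ (6 steps, strictly decreasing):
  μ^(1)=55; μ^(2)=29; μ^(3)=19/2; μ^(4)=-4/3; μ^(5)=-23; μ^(6)=-36

((0, 0, 1, 0, 0); (2, 0, 0, 0, 0); (0, 0, 1, 1, 0); (0, 0, 1, 1, 1); (2, 2, 0, 0, 0); (0, 0, 0, 1, 0))


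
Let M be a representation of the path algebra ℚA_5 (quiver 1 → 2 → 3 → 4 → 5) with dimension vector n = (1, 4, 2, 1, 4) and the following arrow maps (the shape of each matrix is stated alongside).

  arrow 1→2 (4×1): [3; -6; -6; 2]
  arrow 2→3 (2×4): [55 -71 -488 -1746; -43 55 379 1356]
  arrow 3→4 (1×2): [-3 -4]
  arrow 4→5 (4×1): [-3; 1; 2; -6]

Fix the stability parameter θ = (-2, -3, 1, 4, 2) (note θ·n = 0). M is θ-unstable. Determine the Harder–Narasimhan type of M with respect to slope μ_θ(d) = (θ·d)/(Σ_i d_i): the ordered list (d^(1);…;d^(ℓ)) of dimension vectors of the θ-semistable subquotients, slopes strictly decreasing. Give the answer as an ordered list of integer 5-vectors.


Via rank(M_{q-1}∘⋯∘M_p): M ≅ I[1,5], I[2,2]^2, I[2,3], I[5,5]^3.
μ_θ-semistable layers: μ^(1)=3; μ^(2)=2; μ^(3)=1; μ^(4)=-5/2; μ^(5)=-3

((0, 0, 0, 1, 1); (0, 0, 0, 0, 3); (0, 0, 2, 0, 0); (1, 1, 0, 0, 0); (0, 3, 0, 0, 0))


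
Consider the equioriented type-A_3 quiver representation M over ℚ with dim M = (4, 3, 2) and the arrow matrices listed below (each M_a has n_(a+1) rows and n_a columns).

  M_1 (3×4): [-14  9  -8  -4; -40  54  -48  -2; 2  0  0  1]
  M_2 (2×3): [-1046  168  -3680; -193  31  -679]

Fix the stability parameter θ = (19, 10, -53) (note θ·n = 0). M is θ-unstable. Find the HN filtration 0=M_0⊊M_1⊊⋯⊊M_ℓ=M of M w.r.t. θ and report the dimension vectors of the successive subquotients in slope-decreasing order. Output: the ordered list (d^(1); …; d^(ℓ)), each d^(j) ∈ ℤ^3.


Via rank(M_{q-1}∘⋯∘M_p): M ≅ I[1,1]^2, I[1,3]^2, I[2,2].
μ_θ-semistable layers: μ^(1)=19; μ^(2)=10; μ^(3)=-8

((2, 0, 0); (0, 1, 0); (2, 2, 2))


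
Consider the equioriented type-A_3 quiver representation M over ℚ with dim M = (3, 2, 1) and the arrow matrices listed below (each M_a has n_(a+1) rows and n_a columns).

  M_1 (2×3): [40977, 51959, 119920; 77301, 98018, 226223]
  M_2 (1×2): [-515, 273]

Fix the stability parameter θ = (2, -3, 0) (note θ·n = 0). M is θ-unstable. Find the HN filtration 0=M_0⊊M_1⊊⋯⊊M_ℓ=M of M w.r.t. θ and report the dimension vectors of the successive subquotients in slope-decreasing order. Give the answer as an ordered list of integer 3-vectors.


Via rank(M_{q-1}∘⋯∘M_p): M ≅ I[1,1], I[1,2], I[1,3].
μ_θ-semistable layers: μ^(1)=2; μ^(2)=0; μ^(3)=-1/2

((1, 0, 0); (0, 0, 1); (2, 2, 0))


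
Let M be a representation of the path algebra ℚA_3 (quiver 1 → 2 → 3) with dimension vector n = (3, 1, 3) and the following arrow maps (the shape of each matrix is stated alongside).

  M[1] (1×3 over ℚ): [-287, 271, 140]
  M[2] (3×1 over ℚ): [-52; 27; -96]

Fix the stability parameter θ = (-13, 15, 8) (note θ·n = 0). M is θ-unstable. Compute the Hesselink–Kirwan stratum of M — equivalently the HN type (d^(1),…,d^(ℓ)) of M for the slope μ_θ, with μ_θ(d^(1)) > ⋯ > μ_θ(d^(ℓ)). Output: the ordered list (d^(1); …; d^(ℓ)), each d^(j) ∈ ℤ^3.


Interval decomposition of M: I[1,1]^2, I[1,3], I[3,3]^2.
HN type (ℓ=3): μ^(1)=23/2; μ^(2)=8; μ^(3)=-13

((0, 1, 1); (0, 0, 2); (3, 0, 0))


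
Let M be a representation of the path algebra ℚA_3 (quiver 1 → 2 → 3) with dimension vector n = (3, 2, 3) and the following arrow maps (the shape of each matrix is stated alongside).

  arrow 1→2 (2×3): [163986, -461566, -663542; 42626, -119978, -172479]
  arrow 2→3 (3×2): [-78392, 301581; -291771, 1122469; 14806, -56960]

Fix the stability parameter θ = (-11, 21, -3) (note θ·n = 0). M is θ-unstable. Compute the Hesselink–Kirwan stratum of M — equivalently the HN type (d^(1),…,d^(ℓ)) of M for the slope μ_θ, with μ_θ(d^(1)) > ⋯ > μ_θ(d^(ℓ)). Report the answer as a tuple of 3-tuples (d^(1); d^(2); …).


Via rank(M_{q-1}∘⋯∘M_p): M ≅ I[1,1], I[1,3]^2, I[3,3].
μ_θ-semistable layers: μ^(1)=9; μ^(2)=-3; μ^(3)=-11

((0, 2, 2); (0, 0, 1); (3, 0, 0))


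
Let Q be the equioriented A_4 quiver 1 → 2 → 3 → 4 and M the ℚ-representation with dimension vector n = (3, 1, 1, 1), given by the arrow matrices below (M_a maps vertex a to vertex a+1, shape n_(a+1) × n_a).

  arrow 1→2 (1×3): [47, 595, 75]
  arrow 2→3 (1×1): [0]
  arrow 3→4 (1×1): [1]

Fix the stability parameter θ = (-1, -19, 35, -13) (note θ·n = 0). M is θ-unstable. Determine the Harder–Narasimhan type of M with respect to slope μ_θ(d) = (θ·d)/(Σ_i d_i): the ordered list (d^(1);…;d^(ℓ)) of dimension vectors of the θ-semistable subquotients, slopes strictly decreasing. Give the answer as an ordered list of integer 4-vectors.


Interval decomposition of M: I[1,1]^2, I[1,2], I[3,4].
HN type (ℓ=3): μ^(1)=11; μ^(2)=-1; μ^(3)=-10

((0, 0, 1, 1); (2, 0, 0, 0); (1, 1, 0, 0))


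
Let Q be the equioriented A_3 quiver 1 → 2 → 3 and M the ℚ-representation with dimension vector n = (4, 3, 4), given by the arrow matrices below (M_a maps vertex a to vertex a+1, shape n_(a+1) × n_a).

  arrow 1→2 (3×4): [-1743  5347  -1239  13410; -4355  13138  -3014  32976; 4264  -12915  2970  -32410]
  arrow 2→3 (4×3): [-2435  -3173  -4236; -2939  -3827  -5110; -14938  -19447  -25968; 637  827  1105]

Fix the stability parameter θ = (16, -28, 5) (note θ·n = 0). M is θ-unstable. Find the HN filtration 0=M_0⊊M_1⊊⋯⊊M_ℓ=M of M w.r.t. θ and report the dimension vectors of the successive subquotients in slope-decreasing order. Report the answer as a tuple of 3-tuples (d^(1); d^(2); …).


Interval decomposition of M: I[1,1], I[1,3]^3, I[3,3].
HN type (ℓ=3): μ^(1)=16; μ^(2)=5; μ^(3)=-6

((1, 0, 0); (0, 0, 4); (3, 3, 0))


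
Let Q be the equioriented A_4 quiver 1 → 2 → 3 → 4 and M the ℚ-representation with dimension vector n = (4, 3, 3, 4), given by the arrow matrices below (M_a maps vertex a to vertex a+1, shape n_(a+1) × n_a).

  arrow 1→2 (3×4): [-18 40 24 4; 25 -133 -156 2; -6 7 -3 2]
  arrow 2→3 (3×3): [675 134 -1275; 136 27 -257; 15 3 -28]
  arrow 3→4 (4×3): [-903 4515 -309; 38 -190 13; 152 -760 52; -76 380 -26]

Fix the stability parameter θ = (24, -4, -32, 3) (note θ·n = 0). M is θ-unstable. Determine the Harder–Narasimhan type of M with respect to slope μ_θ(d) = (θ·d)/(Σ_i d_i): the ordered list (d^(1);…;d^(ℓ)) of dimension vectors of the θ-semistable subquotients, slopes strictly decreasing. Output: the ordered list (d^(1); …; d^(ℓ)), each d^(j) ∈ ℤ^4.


Interval decomposition of M: I[1,1], I[1,3], I[1,4]^2, I[4,4]^2.
HN type (ℓ=3): μ^(1)=24; μ^(2)=3; μ^(3)=-4

((1, 0, 0, 0); (0, 0, 0, 4); (3, 3, 3, 0))


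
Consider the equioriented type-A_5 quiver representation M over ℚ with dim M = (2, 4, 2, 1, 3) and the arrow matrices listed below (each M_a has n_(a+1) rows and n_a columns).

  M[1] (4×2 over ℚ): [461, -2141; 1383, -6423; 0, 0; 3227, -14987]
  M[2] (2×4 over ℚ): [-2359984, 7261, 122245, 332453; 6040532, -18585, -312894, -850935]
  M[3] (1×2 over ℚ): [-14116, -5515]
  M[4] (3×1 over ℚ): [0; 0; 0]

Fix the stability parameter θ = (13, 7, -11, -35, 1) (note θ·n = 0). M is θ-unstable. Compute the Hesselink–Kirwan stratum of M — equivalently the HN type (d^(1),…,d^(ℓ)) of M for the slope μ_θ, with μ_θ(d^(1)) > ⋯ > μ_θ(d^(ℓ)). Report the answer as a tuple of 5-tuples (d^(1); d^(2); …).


Interval decomposition of M: I[1,1], I[1,3], I[2,2]^2, I[2,4], I[5,5]^3.
HN type (ℓ=5): μ^(1)=13; μ^(2)=7; μ^(3)=3; μ^(4)=1; μ^(5)=-13

((1, 0, 0, 0, 0); (0, 2, 0, 0, 0); (1, 1, 1, 0, 0); (0, 0, 0, 0, 3); (0, 1, 1, 1, 0))


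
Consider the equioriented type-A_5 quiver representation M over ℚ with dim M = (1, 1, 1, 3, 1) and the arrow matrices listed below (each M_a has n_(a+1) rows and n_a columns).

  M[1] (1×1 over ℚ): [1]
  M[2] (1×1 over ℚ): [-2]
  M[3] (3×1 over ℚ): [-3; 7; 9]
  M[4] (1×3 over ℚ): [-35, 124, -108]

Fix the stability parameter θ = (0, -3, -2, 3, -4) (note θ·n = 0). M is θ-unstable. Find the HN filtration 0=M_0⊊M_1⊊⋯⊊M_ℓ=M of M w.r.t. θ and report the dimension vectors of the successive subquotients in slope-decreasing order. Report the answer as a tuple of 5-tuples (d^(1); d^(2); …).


Barcode: M ≅ I[1,5], I[4,4]^2. HN layers by μ_θ (3 steps, strictly decreasing):
  μ^(1)=3; μ^(2)=-1/2; μ^(3)=-5/3

((0, 0, 0, 2, 0); (0, 0, 0, 1, 1); (1, 1, 1, 0, 0))


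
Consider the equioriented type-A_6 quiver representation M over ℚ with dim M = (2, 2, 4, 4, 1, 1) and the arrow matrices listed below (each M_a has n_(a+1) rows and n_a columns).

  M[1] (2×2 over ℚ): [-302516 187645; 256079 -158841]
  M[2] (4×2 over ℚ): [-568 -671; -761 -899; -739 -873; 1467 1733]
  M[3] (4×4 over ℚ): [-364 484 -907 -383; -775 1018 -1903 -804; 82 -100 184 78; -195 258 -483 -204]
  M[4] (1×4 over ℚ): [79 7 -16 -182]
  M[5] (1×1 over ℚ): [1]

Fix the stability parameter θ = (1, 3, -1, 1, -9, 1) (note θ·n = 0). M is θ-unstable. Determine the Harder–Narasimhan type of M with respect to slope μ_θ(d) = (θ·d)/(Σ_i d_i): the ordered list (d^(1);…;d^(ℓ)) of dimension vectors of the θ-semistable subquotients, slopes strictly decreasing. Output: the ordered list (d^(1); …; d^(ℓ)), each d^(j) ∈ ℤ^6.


Via rank(M_{q-1}∘⋯∘M_p): M ≅ I[1,3], I[1,6], I[3,3], I[3,4], I[4,4]^2.
μ_θ-semistable layers: μ^(1)=1; μ^(2)=-1

((1, 1, 1, 3, 0, 1); (1, 1, 3, 1, 1, 0))


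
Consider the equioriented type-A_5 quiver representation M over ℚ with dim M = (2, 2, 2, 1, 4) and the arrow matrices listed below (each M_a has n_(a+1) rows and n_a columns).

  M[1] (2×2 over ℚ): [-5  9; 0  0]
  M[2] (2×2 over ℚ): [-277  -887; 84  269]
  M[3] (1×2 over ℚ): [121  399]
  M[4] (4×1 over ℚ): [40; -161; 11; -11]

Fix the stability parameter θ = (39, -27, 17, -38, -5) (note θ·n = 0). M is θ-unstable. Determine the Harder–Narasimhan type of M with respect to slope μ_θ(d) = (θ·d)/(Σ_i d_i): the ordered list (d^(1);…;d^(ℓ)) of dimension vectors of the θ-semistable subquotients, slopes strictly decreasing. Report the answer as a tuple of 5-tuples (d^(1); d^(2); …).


Barcode: M ≅ I[1,1], I[1,5], I[2,3], I[5,5]^3. HN layers by μ_θ (5 steps, strictly decreasing):
  μ^(1)=39; μ^(2)=17; μ^(3)=-14/5; μ^(4)=-5; μ^(5)=-27

((1, 0, 0, 0, 0); (0, 0, 1, 0, 0); (1, 1, 1, 1, 1); (0, 0, 0, 0, 3); (0, 1, 0, 0, 0))


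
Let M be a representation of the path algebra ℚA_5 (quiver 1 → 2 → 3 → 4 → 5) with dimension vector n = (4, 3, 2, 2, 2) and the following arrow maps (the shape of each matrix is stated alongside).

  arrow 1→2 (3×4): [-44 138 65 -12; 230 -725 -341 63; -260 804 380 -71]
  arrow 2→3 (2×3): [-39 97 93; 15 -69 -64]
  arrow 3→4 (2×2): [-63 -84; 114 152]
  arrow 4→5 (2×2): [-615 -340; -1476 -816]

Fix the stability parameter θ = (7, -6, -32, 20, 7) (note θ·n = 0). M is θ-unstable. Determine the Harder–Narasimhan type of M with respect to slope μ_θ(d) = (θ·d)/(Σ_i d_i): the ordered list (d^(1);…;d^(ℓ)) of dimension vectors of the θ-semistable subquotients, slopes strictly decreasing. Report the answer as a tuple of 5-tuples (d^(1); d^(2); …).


Via rank(M_{q-1}∘⋯∘M_p): M ≅ I[1,1], I[1,2], I[1,3], I[1,5], I[4,4], I[5,5].
μ_θ-semistable layers: μ^(1)=20; μ^(2)=27/2; μ^(3)=7; μ^(4)=1/2; μ^(5)=-31/3

((0, 0, 0, 1, 0); (0, 0, 0, 1, 1); (1, 0, 0, 0, 1); (1, 1, 0, 0, 0); (2, 2, 2, 0, 0))


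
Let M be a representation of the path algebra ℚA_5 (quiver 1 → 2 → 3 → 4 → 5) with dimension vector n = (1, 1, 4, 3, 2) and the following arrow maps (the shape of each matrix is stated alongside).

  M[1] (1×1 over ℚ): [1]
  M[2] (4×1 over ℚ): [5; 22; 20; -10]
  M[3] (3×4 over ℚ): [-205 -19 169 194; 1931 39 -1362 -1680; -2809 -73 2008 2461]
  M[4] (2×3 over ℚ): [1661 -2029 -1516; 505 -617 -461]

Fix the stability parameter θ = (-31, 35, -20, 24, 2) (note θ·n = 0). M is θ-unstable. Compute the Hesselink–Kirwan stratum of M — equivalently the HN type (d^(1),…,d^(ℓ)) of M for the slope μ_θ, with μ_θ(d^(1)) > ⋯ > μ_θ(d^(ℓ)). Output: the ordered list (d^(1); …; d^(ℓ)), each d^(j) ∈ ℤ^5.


Via rank(M_{q-1}∘⋯∘M_p): M ≅ I[1,5], I[3,3], I[3,4], I[3,5].
μ_θ-semistable layers: μ^(1)=24; μ^(2)=13; μ^(3)=15/2; μ^(4)=-20; μ^(5)=-31

((0, 0, 0, 1, 0); (0, 0, 0, 2, 2); (0, 1, 1, 0, 0); (0, 0, 3, 0, 0); (1, 0, 0, 0, 0))


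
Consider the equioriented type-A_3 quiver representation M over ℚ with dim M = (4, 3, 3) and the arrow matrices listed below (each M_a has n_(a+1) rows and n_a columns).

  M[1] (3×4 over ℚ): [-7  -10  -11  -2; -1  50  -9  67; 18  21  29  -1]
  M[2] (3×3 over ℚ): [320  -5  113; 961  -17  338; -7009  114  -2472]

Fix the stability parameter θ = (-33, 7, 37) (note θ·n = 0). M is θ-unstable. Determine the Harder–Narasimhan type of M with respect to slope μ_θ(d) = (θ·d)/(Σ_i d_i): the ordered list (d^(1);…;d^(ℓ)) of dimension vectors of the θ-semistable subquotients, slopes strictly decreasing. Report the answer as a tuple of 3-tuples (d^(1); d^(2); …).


Interval decomposition of M: I[1,1], I[1,3]^3.
HN type (ℓ=3): μ^(1)=37; μ^(2)=7; μ^(3)=-33

((0, 0, 3); (0, 3, 0); (4, 0, 0))


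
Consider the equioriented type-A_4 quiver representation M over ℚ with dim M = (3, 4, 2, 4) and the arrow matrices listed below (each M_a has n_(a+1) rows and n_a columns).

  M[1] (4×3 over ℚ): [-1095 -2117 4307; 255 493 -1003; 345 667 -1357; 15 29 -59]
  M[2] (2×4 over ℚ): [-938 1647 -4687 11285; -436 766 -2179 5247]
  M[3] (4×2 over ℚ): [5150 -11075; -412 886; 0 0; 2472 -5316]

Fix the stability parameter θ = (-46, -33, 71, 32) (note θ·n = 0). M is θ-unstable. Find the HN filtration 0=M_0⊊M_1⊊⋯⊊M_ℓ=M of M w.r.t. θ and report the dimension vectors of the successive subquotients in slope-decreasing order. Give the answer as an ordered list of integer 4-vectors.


Interval decomposition of M: I[1,1]^2, I[1,4], I[2,2]^2, I[2,3], I[4,4]^3.
HN type (ℓ=5): μ^(1)=71; μ^(2)=103/2; μ^(3)=32; μ^(4)=-33; μ^(5)=-46

((0, 0, 1, 0); (0, 0, 1, 1); (0, 0, 0, 3); (0, 4, 0, 0); (3, 0, 0, 0))


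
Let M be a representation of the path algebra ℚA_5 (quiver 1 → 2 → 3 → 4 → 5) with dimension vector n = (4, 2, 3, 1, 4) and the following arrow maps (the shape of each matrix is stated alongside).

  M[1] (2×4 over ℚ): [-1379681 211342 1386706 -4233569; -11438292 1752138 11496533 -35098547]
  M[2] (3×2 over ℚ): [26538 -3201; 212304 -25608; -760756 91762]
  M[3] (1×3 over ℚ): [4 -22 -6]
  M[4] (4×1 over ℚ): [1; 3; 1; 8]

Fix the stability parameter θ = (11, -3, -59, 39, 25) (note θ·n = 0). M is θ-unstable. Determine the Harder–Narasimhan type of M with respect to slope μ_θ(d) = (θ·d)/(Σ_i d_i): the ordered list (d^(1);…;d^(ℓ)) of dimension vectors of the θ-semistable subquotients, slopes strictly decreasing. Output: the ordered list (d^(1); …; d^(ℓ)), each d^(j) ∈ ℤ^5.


Interval decomposition of M: I[1,1]^2, I[1,2], I[1,3], I[3,3], I[3,5], I[5,5]^3.
HN type (ℓ=6): μ^(1)=32; μ^(2)=25; μ^(3)=11; μ^(4)=4; μ^(5)=-17; μ^(6)=-59

((0, 0, 0, 1, 1); (0, 0, 0, 0, 3); (2, 0, 0, 0, 0); (1, 1, 0, 0, 0); (1, 1, 1, 0, 0); (0, 0, 2, 0, 0))


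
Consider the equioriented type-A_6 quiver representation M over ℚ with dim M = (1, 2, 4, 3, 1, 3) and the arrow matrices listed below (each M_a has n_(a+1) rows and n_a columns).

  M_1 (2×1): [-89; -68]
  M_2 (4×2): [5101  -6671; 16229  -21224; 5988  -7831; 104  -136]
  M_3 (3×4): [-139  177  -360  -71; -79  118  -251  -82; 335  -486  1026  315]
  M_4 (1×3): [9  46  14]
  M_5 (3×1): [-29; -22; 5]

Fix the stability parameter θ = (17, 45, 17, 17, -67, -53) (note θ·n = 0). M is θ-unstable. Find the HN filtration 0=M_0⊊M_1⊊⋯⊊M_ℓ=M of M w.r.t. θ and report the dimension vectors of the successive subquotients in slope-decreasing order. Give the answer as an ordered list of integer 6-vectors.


Via rank(M_{q-1}∘⋯∘M_p): M ≅ I[1,6], I[2,4], I[3,3], I[3,4], I[6,6]^2.
μ_θ-semistable layers: μ^(1)=79/3; μ^(2)=17; μ^(3)=-4; μ^(4)=-53

((0, 1, 1, 1, 0, 0); (0, 0, 2, 1, 0, 0); (1, 1, 1, 1, 1, 1); (0, 0, 0, 0, 0, 2))


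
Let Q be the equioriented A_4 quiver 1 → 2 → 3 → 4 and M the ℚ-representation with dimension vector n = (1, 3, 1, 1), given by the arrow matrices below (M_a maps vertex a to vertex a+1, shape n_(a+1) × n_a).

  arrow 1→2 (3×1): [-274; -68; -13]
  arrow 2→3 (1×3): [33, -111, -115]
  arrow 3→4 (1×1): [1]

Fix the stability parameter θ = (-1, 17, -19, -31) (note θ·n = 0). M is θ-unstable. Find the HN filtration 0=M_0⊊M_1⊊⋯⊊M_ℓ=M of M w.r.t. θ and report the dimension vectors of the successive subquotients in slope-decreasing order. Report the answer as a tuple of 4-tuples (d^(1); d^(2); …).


Via rank(M_{q-1}∘⋯∘M_p): M ≅ I[1,4], I[2,2]^2.
μ_θ-semistable layers: μ^(1)=17; μ^(2)=-17/2

((0, 2, 0, 0); (1, 1, 1, 1))


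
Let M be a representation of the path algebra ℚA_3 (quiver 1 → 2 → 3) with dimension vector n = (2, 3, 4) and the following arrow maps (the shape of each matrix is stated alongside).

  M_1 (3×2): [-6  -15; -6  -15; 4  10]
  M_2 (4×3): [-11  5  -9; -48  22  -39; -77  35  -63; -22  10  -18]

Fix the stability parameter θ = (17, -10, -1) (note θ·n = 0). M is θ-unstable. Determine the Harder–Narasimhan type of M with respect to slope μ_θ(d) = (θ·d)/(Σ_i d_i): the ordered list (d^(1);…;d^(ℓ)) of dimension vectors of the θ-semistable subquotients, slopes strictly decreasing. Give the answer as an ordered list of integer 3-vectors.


Interval decomposition of M: I[1,1], I[1,2], I[2,3]^2, I[3,3]^2.
HN type (ℓ=4): μ^(1)=17; μ^(2)=7/2; μ^(3)=-1; μ^(4)=-10

((1, 0, 0); (1, 1, 0); (0, 0, 4); (0, 2, 0))
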